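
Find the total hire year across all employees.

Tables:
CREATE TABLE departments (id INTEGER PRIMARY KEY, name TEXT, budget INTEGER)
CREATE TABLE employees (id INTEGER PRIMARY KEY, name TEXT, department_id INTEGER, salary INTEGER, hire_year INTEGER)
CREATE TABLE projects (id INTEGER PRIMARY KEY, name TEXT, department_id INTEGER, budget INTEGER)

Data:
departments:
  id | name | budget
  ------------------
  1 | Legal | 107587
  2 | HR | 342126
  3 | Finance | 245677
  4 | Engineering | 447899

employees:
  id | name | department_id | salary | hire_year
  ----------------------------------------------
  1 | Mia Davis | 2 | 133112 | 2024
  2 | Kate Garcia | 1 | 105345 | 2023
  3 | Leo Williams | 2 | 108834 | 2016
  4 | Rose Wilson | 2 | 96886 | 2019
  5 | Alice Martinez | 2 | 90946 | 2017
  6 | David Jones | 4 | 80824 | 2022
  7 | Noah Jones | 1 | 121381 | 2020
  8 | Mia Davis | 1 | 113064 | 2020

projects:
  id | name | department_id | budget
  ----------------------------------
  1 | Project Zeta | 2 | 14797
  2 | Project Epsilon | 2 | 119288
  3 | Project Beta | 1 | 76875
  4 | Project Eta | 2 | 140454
SELECT SUM(hire_year) FROM employees

Execution result:
16161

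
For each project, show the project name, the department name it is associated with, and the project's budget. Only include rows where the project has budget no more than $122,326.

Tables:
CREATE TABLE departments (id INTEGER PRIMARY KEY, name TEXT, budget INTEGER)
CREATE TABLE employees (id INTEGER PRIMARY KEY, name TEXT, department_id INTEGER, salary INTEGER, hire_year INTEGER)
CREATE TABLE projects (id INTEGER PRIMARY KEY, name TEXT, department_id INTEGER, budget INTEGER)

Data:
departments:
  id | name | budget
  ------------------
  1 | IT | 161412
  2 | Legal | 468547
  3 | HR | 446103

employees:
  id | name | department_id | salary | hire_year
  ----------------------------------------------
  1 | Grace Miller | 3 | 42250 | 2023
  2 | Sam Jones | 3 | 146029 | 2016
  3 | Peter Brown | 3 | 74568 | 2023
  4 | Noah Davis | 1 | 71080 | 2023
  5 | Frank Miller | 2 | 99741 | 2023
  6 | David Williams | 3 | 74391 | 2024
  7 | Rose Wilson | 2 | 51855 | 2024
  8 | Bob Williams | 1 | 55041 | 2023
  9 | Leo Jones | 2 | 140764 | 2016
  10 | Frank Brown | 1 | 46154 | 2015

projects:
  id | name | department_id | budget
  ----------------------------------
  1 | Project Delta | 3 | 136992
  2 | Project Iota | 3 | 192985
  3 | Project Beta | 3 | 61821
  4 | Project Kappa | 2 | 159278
SELECT c.name, p.name AS department, c.budget FROM projects c JOIN departments p ON c.department_id = p.id WHERE c.budget <= 122326

Execution result:
name | department | budget
Project Beta | HR | 61821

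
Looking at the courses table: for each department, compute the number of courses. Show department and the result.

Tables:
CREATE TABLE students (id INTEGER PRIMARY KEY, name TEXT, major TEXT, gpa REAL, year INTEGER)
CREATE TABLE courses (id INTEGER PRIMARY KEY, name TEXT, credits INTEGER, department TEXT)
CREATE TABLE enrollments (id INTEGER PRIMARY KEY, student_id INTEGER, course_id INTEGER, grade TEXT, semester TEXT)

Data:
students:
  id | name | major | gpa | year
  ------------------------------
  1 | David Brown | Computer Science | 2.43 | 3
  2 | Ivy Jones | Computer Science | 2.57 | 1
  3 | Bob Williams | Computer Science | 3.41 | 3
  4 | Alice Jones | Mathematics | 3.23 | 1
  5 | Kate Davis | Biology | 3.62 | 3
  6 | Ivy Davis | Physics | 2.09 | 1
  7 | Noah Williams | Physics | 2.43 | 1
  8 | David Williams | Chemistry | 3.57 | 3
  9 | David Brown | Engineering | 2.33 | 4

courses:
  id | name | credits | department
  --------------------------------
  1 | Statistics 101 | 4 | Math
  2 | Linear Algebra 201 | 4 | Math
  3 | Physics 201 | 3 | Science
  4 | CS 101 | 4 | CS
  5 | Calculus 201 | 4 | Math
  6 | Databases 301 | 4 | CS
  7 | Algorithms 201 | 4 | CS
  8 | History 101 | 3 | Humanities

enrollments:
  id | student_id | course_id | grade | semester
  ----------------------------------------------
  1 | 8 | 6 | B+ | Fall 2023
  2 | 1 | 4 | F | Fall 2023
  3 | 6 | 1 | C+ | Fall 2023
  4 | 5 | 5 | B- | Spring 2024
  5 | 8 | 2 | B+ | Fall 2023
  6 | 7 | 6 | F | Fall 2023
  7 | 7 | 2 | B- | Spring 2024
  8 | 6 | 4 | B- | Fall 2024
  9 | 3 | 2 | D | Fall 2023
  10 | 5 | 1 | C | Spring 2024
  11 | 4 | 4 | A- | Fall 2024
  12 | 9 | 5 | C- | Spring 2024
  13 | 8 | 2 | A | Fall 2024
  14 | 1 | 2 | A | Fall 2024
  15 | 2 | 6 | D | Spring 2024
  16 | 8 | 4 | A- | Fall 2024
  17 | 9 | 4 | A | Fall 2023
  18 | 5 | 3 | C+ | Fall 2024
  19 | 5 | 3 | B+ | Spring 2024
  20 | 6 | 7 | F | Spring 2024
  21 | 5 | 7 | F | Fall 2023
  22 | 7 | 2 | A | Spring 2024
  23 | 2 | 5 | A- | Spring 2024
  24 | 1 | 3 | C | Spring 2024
SELECT department, COUNT(*) AS n FROM courses GROUP BY department

Execution result:
department | n
CS | 3
Humanities | 1
Math | 3
Science | 1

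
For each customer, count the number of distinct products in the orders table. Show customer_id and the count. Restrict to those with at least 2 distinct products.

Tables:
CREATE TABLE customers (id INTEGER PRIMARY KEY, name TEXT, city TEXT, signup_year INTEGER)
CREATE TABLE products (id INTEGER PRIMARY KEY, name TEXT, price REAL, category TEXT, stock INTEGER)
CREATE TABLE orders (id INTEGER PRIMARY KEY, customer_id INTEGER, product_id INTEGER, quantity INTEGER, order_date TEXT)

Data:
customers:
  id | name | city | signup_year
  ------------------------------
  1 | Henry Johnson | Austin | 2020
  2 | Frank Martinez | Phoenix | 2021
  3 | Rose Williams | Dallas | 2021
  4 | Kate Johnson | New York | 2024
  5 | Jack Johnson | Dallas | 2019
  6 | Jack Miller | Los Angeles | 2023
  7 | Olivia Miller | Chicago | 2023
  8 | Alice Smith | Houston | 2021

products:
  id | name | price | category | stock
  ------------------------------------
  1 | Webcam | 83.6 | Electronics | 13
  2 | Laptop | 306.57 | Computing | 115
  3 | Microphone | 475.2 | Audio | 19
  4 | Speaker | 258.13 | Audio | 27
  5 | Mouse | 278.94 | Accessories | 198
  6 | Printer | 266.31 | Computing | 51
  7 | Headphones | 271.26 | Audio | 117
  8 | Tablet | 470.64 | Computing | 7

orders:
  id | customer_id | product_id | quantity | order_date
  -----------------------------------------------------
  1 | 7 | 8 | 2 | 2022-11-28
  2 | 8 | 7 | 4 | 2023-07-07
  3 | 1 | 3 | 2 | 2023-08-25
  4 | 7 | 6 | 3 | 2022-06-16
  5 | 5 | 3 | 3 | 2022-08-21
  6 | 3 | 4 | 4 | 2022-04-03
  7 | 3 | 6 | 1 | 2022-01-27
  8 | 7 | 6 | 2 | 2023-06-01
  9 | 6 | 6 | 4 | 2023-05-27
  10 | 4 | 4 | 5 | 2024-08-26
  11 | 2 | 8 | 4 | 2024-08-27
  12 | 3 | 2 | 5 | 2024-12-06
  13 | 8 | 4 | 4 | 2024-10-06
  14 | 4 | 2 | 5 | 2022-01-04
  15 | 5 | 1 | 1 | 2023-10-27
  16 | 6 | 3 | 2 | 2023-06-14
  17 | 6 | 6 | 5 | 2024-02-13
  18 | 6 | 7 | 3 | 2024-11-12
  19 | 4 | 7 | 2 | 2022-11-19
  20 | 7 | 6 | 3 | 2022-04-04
SELECT customer_id, COUNT(DISTINCT product_id) AS distinct_product_count FROM orders GROUP BY customer_id HAVING COUNT(DISTINCT product_id) >= 2

Execution result:
customer_id | distinct_product_count
3 | 3
4 | 3
5 | 2
6 | 3
7 | 2
8 | 2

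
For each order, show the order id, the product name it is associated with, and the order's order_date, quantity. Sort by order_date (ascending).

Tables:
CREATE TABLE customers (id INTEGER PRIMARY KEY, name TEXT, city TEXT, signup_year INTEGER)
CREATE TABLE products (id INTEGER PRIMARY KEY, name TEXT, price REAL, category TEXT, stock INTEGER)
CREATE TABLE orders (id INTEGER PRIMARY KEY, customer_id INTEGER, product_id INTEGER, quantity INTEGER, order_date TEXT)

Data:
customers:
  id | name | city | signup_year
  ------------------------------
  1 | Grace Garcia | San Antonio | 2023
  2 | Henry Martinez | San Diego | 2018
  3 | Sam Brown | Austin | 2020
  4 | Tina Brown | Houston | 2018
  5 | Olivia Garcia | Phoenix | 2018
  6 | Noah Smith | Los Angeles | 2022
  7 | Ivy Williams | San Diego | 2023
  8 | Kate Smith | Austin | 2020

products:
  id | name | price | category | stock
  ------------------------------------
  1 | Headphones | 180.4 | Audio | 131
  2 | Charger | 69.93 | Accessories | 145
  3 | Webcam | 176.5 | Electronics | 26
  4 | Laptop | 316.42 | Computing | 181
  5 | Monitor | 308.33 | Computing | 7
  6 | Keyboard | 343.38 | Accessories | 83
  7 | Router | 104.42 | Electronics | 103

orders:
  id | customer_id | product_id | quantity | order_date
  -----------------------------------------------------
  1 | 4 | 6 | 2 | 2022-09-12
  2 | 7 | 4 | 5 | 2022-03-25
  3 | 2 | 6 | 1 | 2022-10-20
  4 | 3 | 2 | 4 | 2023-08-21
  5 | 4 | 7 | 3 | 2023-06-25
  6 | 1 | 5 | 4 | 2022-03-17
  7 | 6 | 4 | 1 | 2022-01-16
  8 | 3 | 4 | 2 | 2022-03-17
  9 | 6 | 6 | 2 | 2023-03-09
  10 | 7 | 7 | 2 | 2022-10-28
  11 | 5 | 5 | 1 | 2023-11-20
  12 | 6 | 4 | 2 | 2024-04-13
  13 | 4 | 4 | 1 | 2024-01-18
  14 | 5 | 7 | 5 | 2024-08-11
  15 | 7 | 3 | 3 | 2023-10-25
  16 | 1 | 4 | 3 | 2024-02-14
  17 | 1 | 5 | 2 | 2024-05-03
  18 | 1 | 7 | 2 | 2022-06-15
SELECT c.id, p.name AS product, c.order_date, c.quantity FROM orders c JOIN products p ON c.product_id = p.id ORDER BY c.order_date ASC

Execution result:
id | product | order_date | quantity
7 | Laptop | 2022-01-16 | 1
6 | Monitor | 2022-03-17 | 4
8 | Laptop | 2022-03-17 | 2
2 | Laptop | 2022-03-25 | 5
18 | Router | 2022-06-15 | 2
1 | Keyboard | 2022-09-12 | 2
3 | Keyboard | 2022-10-20 | 1
10 | Router | 2022-10-28 | 2
9 | Keyboard | 2023-03-09 | 2
5 | Router | 2023-06-25 | 3
4 | Charger | 2023-08-21 | 4
15 | Webcam | 2023-10-25 | 3
11 | Monitor | 2023-11-20 | 1
13 | Laptop | 2024-01-18 | 1
16 | Laptop | 2024-02-14 | 3
12 | Laptop | 2024-04-13 | 2
17 | Monitor | 2024-05-03 | 2
14 | Router | 2024-08-11 | 5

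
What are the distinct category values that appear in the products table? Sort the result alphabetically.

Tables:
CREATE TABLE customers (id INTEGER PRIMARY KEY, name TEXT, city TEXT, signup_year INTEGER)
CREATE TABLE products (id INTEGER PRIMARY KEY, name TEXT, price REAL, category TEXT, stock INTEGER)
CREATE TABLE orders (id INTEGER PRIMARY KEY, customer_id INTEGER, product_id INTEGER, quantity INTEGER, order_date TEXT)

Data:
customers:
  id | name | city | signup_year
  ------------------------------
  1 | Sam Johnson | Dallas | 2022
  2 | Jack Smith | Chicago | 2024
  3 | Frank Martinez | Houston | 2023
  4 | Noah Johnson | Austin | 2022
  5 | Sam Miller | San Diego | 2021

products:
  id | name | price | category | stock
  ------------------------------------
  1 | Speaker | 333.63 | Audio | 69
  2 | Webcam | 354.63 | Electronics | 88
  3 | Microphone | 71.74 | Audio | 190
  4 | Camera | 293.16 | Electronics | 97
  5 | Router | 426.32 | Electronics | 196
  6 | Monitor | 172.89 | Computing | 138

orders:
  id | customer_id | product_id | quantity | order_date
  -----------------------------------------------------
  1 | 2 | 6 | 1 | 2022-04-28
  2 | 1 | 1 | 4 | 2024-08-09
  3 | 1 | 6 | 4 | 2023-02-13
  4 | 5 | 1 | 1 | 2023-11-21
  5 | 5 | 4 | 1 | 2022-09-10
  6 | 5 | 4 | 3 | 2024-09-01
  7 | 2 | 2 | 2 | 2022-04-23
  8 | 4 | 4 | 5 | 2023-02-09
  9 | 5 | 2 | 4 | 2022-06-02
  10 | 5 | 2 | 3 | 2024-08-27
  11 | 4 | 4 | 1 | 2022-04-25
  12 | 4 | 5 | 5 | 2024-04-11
SELECT DISTINCT category FROM products ORDER BY category

Execution result:
category
Audio
Computing
Electronics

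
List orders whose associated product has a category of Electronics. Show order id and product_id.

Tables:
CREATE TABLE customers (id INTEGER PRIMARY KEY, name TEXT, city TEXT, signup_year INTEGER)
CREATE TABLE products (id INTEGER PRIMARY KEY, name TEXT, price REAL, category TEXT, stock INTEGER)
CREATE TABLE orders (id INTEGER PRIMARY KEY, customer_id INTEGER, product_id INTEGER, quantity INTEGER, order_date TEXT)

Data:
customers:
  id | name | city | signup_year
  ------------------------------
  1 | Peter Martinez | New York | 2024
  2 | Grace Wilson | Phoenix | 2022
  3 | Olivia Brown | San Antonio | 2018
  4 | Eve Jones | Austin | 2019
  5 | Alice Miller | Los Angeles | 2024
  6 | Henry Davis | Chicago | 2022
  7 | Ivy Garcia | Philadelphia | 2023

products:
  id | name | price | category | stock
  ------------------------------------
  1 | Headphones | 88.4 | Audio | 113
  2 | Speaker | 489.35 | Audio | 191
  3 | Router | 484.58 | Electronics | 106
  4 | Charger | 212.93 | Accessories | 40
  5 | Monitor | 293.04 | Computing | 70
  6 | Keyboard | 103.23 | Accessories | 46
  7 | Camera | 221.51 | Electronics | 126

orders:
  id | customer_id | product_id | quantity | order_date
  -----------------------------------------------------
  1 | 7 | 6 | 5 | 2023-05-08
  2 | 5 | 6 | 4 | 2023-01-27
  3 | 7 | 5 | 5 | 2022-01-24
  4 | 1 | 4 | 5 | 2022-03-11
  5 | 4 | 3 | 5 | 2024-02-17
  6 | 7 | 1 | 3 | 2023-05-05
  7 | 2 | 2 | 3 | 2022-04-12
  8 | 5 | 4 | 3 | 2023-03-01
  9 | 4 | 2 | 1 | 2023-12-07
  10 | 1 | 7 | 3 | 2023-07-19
SELECT id, product_id FROM orders WHERE product_id IN (SELECT id FROM products WHERE category = 'Electronics')

Execution result:
id | product_id
5 | 3
10 | 7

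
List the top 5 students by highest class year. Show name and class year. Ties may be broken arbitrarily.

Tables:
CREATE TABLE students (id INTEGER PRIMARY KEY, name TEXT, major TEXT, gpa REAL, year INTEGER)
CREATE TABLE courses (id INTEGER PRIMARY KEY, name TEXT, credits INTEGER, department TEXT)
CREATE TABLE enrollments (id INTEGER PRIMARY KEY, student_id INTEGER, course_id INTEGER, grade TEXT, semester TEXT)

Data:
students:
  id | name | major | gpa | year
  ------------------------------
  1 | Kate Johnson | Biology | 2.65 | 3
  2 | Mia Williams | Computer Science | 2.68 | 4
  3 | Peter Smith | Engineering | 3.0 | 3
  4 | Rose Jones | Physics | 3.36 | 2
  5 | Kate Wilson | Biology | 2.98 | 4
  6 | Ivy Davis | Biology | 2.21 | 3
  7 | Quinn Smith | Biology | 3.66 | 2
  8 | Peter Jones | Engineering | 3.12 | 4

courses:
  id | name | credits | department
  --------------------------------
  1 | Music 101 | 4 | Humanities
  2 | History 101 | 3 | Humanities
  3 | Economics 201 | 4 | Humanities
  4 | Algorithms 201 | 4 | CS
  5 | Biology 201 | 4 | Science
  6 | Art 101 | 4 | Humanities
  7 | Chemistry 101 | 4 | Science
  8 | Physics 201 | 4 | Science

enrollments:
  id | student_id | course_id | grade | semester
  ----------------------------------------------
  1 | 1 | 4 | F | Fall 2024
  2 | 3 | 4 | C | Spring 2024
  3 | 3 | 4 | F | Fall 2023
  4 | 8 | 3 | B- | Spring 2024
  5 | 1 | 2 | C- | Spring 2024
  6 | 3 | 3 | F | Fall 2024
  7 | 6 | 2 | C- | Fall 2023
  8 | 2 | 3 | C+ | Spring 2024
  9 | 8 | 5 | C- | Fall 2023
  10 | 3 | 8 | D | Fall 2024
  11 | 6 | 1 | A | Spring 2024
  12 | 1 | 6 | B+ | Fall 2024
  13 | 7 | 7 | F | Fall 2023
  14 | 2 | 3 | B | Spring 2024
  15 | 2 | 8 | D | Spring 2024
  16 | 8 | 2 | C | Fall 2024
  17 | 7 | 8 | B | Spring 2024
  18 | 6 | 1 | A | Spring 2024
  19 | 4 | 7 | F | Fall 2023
SELECT name, year FROM students ORDER BY year DESC LIMIT 5

Execution result:
name | year
Mia Williams | 4
Kate Wilson | 4
Peter Jones | 4
Kate Johnson | 3
Peter Smith | 3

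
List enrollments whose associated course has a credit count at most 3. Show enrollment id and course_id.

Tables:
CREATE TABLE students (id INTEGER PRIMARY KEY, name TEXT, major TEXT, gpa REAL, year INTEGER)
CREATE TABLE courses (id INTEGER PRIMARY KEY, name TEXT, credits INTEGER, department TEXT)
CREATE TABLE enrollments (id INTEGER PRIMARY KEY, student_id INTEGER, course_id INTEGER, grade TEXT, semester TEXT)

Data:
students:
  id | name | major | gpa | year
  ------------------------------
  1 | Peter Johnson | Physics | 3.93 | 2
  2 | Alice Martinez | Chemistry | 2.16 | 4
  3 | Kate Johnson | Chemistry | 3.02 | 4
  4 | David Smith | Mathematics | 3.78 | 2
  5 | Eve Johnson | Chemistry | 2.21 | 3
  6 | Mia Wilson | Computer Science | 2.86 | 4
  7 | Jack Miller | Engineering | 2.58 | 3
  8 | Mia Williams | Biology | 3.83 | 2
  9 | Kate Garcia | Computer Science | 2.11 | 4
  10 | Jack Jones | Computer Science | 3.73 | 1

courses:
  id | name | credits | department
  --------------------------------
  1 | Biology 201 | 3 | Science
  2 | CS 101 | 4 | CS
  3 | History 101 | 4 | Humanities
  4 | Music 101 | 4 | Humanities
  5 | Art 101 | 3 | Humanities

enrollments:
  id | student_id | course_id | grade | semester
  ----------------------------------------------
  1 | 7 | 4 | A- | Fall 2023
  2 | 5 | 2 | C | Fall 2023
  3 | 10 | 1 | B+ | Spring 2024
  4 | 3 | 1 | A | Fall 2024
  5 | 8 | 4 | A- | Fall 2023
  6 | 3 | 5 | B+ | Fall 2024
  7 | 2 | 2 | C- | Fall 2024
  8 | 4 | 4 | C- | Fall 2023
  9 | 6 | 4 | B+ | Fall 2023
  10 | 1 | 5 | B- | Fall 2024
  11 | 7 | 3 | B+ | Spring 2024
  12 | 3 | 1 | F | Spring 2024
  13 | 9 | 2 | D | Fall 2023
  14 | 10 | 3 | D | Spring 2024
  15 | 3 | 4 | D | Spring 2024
SELECT id, course_id FROM enrollments WHERE course_id IN (SELECT id FROM courses WHERE credits <= 3)

Execution result:
id | course_id
3 | 1
4 | 1
6 | 5
10 | 5
12 | 1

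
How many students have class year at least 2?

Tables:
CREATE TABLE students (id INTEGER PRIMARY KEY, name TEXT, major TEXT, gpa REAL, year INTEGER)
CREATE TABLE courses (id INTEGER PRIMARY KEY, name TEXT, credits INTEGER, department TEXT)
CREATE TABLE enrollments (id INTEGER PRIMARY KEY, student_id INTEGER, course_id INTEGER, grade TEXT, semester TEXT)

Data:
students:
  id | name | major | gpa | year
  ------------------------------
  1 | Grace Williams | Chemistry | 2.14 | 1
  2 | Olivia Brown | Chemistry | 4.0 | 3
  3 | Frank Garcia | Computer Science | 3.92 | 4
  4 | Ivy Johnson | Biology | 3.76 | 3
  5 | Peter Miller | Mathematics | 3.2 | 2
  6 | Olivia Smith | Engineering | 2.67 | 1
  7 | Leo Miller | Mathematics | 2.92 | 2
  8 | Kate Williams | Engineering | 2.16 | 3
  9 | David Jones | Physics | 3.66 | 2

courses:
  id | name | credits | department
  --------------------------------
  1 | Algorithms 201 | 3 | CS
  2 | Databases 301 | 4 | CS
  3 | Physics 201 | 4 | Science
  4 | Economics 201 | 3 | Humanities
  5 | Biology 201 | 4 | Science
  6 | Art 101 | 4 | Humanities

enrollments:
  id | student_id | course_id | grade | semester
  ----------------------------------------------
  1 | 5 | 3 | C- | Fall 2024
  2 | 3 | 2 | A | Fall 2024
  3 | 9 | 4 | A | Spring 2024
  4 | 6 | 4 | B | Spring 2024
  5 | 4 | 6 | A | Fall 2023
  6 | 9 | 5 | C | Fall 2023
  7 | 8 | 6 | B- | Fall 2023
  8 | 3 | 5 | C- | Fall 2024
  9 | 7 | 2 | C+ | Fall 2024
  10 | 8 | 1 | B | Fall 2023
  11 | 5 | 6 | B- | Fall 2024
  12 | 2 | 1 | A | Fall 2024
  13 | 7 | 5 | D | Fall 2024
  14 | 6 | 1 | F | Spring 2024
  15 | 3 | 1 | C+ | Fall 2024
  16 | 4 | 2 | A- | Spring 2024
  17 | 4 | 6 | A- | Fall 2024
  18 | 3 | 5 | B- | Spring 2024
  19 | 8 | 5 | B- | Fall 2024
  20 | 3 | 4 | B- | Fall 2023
SELECT COUNT(*) FROM students WHERE year >= 2

Execution result:
7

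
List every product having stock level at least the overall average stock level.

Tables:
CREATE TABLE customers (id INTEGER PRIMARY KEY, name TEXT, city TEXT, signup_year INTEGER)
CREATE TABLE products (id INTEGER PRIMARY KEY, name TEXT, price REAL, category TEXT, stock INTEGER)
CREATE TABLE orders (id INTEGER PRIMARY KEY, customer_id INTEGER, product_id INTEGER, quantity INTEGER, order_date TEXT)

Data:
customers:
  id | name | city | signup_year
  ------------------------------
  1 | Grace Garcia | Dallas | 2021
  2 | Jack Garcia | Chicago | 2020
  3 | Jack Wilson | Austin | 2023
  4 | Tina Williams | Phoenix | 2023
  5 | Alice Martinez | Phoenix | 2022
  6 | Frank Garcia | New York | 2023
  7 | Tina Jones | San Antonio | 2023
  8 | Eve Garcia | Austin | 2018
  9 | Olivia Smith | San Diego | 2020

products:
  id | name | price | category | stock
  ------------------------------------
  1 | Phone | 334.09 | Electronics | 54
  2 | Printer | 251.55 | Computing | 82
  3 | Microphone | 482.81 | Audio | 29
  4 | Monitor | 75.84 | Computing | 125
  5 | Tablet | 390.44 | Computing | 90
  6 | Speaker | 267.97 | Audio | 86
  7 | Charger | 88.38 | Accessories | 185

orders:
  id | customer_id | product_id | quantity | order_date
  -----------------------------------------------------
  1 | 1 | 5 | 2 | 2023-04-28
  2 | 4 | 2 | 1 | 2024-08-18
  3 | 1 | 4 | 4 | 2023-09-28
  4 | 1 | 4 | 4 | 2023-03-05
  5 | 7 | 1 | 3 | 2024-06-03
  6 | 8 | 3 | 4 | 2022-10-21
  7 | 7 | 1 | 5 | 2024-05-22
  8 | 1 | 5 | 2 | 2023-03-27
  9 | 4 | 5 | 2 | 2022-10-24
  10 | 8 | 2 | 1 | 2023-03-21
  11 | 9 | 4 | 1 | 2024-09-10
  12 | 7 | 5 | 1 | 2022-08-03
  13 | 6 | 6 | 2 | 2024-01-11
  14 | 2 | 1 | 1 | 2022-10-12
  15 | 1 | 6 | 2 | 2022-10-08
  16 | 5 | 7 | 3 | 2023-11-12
SELECT name, stock FROM products WHERE stock >= (SELECT AVG(stock) FROM products)

Execution result:
name | stock
Monitor | 125
Charger | 185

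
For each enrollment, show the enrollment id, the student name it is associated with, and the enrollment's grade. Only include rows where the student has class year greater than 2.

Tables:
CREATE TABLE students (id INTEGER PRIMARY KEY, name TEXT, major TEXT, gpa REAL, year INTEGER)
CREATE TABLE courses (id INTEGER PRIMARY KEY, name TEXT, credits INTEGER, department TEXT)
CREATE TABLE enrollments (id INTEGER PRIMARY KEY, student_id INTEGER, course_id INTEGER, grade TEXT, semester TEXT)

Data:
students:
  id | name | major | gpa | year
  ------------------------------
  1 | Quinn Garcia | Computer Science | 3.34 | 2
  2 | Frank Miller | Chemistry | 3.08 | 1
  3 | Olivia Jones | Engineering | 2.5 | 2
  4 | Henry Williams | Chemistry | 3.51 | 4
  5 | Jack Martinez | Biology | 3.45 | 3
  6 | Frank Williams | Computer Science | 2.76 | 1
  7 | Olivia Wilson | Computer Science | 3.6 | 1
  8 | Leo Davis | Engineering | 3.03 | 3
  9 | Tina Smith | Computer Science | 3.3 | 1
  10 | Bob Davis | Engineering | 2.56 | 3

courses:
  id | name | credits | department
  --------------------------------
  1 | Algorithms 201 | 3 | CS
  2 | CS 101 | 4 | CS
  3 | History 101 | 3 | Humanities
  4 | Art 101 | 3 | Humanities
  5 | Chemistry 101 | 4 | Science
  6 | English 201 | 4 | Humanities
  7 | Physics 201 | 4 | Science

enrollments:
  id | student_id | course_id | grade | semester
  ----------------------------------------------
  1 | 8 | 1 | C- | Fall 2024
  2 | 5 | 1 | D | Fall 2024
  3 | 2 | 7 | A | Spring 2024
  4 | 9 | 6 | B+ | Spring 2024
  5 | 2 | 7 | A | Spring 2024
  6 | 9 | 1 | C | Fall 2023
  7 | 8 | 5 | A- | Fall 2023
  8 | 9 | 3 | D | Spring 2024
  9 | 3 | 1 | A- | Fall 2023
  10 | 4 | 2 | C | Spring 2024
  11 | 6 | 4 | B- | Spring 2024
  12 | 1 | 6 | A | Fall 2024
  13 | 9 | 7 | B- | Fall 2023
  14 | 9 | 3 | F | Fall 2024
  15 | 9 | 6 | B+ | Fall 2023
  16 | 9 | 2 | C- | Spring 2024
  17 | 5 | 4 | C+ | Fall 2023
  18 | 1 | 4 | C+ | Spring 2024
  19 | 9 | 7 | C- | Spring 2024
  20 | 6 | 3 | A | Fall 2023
SELECT c.id, p.name AS student, c.grade FROM enrollments c JOIN students p ON c.student_id = p.id WHERE p.year > 2

Execution result:
id | student | grade
1 | Leo Davis | C-
2 | Jack Martinez | D
7 | Leo Davis | A-
10 | Henry Williams | C
17 | Jack Martinez | C+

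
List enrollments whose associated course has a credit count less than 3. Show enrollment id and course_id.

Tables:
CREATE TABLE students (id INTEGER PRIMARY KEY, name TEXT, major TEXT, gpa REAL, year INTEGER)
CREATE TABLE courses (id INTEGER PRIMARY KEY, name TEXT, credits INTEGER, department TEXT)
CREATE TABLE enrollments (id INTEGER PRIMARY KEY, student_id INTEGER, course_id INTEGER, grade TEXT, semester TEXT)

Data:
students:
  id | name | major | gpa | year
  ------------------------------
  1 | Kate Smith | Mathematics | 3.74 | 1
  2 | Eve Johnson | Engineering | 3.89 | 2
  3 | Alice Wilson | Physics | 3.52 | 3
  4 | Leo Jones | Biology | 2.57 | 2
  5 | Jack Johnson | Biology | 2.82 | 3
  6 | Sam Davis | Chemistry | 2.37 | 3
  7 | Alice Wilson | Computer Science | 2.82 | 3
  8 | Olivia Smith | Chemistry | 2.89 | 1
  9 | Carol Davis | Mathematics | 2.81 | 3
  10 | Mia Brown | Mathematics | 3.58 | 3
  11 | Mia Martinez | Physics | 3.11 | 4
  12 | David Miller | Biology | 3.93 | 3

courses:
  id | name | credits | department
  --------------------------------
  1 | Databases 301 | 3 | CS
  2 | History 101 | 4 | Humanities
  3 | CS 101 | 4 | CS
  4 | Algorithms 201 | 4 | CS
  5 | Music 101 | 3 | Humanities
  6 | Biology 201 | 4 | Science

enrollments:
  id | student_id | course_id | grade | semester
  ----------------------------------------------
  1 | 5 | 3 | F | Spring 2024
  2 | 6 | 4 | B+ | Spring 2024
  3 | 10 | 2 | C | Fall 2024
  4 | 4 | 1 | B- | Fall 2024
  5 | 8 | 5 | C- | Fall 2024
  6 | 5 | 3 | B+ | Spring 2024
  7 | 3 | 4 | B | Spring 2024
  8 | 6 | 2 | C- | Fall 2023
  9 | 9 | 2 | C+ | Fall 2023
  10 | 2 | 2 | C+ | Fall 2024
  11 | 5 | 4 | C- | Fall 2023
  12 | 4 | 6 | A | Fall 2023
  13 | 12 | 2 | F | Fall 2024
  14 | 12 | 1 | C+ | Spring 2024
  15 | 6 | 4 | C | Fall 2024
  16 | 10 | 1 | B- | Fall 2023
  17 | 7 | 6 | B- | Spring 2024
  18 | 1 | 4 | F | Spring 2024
SELECT id, course_id FROM enrollments WHERE course_id IN (SELECT id FROM courses WHERE credits < 3)

Execution result:
(no rows)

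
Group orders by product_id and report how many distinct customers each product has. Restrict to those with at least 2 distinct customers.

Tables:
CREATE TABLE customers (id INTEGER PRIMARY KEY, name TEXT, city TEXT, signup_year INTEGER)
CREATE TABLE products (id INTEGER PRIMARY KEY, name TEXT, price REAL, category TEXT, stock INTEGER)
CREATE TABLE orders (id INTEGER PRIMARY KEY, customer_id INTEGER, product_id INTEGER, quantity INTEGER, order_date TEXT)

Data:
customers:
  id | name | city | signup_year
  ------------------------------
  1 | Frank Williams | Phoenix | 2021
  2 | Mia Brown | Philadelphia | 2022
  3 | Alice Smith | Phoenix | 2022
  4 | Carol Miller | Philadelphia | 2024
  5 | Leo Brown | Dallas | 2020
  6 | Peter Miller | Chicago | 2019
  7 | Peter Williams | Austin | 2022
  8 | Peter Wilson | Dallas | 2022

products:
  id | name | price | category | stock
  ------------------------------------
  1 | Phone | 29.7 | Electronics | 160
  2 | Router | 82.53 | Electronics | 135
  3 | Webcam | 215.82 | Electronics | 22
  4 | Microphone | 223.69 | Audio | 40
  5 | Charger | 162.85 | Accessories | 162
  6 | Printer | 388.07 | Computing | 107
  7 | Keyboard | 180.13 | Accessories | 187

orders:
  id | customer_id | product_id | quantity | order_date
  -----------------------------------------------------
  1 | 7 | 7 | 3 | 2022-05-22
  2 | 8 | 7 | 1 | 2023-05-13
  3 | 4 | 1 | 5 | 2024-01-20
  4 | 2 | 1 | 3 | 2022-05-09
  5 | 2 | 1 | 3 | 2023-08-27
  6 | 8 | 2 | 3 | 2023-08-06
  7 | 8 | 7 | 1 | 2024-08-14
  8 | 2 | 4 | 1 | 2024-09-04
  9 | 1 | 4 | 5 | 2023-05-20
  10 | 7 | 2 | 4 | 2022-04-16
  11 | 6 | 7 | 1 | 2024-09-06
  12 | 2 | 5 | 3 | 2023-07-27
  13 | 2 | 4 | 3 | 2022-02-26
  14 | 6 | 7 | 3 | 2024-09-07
SELECT product_id, COUNT(DISTINCT customer_id) AS distinct_customer_count FROM orders GROUP BY product_id HAVING COUNT(DISTINCT customer_id) >= 2

Execution result:
product_id | distinct_customer_count
1 | 2
2 | 2
4 | 2
7 | 3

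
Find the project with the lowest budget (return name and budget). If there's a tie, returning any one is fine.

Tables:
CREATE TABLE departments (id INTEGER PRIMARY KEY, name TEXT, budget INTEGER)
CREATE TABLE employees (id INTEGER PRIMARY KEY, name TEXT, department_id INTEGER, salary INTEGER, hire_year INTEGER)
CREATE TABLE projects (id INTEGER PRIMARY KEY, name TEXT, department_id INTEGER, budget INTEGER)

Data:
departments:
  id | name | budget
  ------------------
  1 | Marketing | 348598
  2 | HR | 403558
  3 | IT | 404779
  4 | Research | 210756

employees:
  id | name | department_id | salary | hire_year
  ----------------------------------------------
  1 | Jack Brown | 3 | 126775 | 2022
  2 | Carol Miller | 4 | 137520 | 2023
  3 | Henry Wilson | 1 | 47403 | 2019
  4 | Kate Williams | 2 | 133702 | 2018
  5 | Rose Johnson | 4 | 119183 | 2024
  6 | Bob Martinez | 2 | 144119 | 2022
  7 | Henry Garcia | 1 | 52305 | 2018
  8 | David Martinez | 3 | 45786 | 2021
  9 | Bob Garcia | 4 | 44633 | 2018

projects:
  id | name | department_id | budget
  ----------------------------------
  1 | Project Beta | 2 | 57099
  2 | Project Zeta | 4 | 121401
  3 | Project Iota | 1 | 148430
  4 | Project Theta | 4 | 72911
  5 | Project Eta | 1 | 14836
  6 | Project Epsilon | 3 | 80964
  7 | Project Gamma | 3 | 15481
SELECT name, budget FROM projects ORDER BY budget ASC LIMIT 1

Execution result:
name | budget
Project Eta | 14836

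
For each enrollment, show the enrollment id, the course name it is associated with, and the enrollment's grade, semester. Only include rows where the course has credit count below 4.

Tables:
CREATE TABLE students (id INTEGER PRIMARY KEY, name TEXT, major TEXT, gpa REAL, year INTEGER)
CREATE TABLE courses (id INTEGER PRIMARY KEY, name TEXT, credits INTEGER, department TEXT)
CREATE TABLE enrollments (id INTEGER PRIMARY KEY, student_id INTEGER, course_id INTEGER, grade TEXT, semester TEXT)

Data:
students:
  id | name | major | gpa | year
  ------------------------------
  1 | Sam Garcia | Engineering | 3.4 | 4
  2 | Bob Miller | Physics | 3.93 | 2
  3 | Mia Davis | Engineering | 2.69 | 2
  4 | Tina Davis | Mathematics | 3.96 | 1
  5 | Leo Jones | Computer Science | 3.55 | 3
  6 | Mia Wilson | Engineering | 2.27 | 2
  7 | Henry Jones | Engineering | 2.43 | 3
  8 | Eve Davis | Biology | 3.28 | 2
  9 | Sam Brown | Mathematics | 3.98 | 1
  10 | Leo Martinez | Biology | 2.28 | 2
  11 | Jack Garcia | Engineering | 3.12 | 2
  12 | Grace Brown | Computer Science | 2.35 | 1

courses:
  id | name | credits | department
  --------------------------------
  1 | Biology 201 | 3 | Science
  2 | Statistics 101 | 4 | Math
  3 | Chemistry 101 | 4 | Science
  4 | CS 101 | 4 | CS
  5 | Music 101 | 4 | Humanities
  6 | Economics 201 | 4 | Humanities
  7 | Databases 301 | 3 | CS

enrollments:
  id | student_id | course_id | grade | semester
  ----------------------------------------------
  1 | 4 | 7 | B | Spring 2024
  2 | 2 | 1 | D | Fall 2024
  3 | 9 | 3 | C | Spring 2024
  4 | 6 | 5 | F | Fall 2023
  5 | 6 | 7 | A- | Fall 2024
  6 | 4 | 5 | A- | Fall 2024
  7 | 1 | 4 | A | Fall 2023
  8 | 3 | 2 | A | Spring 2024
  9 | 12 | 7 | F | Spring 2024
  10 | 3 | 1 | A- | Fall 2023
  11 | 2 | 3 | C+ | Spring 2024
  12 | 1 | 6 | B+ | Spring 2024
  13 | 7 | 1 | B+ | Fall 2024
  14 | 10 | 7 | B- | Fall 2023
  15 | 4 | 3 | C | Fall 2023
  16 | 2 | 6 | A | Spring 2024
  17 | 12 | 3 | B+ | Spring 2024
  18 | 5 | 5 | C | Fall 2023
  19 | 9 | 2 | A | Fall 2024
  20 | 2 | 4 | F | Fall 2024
SELECT c.id, p.name AS course, c.grade, c.semester FROM enrollments c JOIN courses p ON c.course_id = p.id WHERE p.credits < 4

Execution result:
id | course | grade | semester
1 | Databases 301 | B | Spring 2024
2 | Biology 201 | D | Fall 2024
5 | Databases 301 | A- | Fall 2024
9 | Databases 301 | F | Spring 2024
10 | Biology 201 | A- | Fall 2023
13 | Biology 201 | B+ | Fall 2024
14 | Databases 301 | B- | Fall 2023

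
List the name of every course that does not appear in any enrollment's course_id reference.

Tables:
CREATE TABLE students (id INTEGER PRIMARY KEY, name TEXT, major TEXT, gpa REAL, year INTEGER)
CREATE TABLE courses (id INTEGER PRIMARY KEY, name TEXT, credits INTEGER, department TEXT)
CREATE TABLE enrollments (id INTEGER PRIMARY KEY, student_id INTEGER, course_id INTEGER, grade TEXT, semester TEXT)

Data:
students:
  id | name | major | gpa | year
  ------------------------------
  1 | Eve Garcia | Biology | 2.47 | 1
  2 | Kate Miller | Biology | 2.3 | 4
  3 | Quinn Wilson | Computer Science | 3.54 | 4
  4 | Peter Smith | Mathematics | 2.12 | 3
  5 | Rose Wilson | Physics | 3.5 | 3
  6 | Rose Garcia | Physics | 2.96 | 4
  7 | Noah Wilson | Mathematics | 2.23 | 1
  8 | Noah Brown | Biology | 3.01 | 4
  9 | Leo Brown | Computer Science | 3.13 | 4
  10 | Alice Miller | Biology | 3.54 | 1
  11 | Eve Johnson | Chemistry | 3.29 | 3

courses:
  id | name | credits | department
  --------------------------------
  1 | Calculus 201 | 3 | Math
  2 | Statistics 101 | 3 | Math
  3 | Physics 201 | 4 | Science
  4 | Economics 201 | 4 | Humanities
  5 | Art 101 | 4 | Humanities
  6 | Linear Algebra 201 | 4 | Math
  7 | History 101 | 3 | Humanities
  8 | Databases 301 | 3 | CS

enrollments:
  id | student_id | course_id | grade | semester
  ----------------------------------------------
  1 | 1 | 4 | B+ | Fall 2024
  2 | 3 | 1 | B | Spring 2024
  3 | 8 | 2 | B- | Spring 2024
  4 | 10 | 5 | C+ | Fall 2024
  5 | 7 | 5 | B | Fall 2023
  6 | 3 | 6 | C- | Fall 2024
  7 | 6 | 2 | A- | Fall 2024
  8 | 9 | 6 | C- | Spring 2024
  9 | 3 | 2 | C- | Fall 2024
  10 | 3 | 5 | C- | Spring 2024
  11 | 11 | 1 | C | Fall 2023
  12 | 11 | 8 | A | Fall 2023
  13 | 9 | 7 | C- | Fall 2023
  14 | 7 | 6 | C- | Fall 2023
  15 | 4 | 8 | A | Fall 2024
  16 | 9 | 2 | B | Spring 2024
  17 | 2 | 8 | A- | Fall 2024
SELECT p.name FROM courses p LEFT JOIN enrollments c ON c.course_id = p.id WHERE c.id IS NULL

Execution result:
Physics 201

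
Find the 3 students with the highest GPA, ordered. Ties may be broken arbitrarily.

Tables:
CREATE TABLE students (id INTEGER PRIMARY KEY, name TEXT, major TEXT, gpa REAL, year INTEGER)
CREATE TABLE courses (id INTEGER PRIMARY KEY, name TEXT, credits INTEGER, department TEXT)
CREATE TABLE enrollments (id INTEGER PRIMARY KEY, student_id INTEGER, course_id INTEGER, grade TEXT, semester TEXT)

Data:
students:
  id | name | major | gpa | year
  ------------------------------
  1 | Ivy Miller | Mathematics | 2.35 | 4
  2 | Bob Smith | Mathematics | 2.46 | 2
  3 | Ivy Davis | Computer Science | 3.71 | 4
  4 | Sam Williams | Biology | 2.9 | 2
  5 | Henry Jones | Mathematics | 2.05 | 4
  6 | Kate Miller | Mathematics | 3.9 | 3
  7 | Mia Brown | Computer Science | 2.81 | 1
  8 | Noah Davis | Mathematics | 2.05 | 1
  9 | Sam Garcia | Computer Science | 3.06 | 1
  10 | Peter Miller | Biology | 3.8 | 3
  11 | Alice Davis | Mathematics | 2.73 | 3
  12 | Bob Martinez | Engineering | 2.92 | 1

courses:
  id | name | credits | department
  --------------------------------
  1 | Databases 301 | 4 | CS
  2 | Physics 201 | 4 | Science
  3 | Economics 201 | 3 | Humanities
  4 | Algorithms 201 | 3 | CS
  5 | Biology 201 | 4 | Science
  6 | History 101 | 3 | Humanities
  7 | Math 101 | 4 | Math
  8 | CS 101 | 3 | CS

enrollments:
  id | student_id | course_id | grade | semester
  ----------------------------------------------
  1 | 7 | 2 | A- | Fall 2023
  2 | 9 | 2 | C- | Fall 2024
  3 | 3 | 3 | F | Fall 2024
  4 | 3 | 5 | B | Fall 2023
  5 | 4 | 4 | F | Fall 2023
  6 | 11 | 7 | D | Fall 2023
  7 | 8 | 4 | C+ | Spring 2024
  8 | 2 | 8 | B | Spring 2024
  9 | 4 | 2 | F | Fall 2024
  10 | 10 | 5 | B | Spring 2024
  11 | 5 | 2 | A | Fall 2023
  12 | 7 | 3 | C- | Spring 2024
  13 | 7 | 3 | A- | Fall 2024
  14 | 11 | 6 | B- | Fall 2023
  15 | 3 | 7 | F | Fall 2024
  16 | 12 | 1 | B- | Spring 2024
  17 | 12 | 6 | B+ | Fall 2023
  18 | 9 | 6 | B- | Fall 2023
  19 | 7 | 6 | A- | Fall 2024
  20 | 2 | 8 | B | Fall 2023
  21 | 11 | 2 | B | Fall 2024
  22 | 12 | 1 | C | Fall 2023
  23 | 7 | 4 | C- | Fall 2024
SELECT name, gpa FROM students ORDER BY gpa DESC LIMIT 3

Execution result:
name | gpa
Kate Miller | 3.90
Peter Miller | 3.80
Ivy Davis | 3.71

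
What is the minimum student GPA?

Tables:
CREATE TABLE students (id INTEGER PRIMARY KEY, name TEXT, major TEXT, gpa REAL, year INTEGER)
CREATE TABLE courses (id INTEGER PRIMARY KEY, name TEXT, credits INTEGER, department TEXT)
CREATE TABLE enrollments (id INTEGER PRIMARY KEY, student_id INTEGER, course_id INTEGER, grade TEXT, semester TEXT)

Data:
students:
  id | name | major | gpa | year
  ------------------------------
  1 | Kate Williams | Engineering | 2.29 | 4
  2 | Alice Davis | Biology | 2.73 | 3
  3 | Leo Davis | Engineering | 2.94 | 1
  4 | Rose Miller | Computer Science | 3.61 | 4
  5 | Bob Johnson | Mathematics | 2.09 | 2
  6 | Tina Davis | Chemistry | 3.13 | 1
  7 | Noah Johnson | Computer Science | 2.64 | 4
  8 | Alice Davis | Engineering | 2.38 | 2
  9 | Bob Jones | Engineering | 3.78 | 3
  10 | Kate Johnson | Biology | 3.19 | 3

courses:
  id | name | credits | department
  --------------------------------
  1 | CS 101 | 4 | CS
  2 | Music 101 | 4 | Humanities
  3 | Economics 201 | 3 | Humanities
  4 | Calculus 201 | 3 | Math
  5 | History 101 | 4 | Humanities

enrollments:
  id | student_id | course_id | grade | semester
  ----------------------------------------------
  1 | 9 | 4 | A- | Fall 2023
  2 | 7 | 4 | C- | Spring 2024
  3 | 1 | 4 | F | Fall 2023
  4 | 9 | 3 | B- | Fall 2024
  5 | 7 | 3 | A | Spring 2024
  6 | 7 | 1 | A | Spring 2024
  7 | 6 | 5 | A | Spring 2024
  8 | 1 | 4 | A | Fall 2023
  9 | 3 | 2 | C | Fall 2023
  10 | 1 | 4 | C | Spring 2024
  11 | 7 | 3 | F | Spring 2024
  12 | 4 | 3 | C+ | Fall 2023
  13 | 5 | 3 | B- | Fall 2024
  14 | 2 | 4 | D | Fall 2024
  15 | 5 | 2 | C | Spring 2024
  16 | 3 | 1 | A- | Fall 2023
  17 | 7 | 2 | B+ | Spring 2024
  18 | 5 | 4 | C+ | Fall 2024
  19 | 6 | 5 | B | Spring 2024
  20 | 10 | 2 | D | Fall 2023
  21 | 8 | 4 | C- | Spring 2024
SELECT MIN(gpa) FROM students

Execution result:
2.09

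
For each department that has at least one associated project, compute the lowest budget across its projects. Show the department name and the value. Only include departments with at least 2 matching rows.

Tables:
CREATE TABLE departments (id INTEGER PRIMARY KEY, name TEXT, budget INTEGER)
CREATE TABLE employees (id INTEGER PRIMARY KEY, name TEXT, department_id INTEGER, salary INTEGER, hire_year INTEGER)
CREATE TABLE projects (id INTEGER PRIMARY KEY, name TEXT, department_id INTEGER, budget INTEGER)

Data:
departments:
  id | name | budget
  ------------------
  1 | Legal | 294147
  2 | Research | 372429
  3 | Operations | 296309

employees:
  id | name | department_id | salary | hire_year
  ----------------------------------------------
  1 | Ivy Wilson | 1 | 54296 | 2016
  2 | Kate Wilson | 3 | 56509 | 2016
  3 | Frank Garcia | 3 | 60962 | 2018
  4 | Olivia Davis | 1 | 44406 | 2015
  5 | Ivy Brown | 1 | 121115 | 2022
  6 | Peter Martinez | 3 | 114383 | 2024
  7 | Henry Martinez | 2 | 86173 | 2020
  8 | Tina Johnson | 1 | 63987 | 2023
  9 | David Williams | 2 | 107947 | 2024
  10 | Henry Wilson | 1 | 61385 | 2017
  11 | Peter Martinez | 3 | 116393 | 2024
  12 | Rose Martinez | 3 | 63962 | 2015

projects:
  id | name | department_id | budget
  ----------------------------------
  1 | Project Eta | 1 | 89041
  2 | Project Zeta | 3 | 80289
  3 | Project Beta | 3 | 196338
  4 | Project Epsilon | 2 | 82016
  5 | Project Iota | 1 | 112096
SELECT p.name, MIN(c.budget) AS min_budget FROM projects c JOIN departments p ON c.department_id = p.id GROUP BY p.id, p.name HAVING COUNT(*) >= 2

Execution result:
name | min_budget
Legal | 89041
Operations | 80289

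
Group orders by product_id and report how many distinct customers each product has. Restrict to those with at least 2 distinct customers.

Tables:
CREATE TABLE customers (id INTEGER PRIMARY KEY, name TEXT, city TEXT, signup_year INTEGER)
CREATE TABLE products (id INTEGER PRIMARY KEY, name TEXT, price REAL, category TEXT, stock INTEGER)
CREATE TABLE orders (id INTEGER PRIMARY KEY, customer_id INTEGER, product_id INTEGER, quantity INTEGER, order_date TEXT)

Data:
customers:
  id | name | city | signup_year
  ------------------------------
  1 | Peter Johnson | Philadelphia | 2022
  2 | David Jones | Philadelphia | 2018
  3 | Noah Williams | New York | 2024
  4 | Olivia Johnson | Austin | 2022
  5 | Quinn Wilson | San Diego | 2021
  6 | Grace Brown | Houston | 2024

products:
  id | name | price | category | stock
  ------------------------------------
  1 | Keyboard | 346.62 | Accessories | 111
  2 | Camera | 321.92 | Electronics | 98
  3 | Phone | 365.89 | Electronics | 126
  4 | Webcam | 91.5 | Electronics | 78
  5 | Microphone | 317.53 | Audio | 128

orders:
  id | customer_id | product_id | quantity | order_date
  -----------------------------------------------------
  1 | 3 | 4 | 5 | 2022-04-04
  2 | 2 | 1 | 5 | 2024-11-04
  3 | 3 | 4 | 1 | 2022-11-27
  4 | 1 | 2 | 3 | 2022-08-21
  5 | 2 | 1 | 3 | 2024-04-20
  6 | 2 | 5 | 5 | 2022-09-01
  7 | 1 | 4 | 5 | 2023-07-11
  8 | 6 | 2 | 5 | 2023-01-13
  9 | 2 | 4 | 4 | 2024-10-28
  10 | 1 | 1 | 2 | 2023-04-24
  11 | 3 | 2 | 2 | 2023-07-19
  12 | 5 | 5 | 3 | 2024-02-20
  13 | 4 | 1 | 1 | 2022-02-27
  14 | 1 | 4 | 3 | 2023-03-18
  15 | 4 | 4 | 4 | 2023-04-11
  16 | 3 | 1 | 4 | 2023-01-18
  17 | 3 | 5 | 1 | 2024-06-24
SELECT product_id, COUNT(DISTINCT customer_id) AS distinct_customer_count FROM orders GROUP BY product_id HAVING COUNT(DISTINCT customer_id) >= 2

Execution result:
product_id | distinct_customer_count
1 | 4
2 | 3
4 | 4
5 | 3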